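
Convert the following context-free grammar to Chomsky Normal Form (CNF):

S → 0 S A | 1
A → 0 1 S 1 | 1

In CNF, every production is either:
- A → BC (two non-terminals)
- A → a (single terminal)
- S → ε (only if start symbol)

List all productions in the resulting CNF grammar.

T0 → 0; S → 1; T1 → 1; A → 1; S → T0 X0; X0 → S A; A → T0 X1; X1 → T1 X2; X2 → S T1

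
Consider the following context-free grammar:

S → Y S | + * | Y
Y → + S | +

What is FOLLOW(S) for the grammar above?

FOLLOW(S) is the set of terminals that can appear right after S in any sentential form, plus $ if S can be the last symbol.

We compute FOLLOW(S) using the standard algorithm.
FOLLOW(S) starts with {$}.
FIRST(S) = {+}
FIRST(Y) = {+}
FOLLOW(S) = {$, +}
FOLLOW(Y) = {$, +}
Therefore, FOLLOW(S) = {$, +}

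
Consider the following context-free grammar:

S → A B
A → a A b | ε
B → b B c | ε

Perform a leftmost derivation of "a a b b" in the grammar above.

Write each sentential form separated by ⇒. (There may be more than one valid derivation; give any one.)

S ⇒ A B ⇒ a A b B ⇒ a a A b b B ⇒ a a b b B ⇒ a a b b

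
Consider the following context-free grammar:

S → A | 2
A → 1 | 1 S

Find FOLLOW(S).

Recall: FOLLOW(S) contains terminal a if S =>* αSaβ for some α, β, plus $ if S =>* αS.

We compute FOLLOW(S) using the standard algorithm.
FOLLOW(S) starts with {$}.
FIRST(A) = {1}
FIRST(S) = {1, 2}
FOLLOW(A) = {$}
FOLLOW(S) = {$}
Therefore, FOLLOW(S) = {$}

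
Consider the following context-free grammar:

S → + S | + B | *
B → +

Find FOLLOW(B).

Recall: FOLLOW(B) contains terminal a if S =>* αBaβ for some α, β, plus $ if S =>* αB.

We compute FOLLOW(B) using the standard algorithm.
FOLLOW(S) starts with {$}.
FIRST(B) = {+}
FIRST(S) = {*, +}
FOLLOW(B) = {$}
FOLLOW(S) = {$}
Therefore, FOLLOW(B) = {$}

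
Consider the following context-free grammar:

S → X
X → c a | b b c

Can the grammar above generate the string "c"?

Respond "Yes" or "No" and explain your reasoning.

No - no valid derivation exists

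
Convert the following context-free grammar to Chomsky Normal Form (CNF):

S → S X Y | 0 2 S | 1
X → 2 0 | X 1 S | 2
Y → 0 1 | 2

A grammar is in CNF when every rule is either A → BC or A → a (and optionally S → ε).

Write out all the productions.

T0 → 0; T2 → 2; S → 1; T1 → 1; X → 2; Y → 2; S → S X0; X0 → X Y; S → T0 X1; X1 → T2 S; X → T2 T0; X → X X2; X2 → T1 S; Y → T0 T1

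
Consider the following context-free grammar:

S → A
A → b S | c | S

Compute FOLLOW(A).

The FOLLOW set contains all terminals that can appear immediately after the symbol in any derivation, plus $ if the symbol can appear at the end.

We compute FOLLOW(A) using the standard algorithm.
FOLLOW(S) starts with {$}.
FIRST(A) = {b, c}
FIRST(S) = {b, c}
FOLLOW(A) = {$}
FOLLOW(S) = {$}
Therefore, FOLLOW(A) = {$}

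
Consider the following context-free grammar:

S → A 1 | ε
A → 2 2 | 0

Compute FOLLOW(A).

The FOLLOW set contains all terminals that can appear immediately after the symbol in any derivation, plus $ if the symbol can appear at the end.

We compute FOLLOW(A) using the standard algorithm.
FOLLOW(S) starts with {$}.
FIRST(A) = {0, 2}
FIRST(S) = {0, 2, ε}
FOLLOW(A) = {1}
FOLLOW(S) = {$}
Therefore, FOLLOW(A) = {1}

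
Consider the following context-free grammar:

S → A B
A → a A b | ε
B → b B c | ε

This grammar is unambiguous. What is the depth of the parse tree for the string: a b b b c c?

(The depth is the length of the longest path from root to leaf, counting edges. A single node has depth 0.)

4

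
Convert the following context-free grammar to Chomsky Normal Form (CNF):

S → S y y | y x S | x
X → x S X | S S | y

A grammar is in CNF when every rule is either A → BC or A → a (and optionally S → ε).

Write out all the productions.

TY → y; TX → x; S → x; X → y; S → S X0; X0 → TY TY; S → TY X1; X1 → TX S; X → TX X2; X2 → S X; X → S S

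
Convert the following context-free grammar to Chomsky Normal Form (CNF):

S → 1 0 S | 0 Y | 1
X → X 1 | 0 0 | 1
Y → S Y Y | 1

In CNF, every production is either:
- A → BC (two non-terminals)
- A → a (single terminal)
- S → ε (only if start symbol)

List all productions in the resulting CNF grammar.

T1 → 1; T0 → 0; S → 1; X → 1; Y → 1; S → T1 X0; X0 → T0 S; S → T0 Y; X → X T1; X → T0 T0; Y → S X1; X1 → Y Y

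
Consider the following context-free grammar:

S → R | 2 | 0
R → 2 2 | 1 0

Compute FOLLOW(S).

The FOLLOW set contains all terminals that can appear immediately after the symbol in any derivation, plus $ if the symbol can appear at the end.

We compute FOLLOW(S) using the standard algorithm.
FOLLOW(S) starts with {$}.
FIRST(R) = {1, 2}
FIRST(S) = {0, 1, 2}
FOLLOW(R) = {$}
FOLLOW(S) = {$}
Therefore, FOLLOW(S) = {$}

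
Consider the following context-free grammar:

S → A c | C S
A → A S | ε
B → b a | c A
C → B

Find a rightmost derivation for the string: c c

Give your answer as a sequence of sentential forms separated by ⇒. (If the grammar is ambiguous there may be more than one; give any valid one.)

S ⇒ A c ⇒ A S c ⇒ A A c c ⇒ A c c ⇒ c c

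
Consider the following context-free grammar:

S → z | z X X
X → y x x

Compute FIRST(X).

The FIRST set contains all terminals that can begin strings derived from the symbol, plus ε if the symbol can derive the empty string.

We compute FIRST(X) using the standard algorithm.
FIRST(S) = {z}
FIRST(X) = {y}
Therefore, FIRST(X) = {y}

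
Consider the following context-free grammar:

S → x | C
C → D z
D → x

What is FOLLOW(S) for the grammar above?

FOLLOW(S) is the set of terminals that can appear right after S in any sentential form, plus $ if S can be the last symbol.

We compute FOLLOW(S) using the standard algorithm.
FOLLOW(S) starts with {$}.
FIRST(C) = {x}
FIRST(D) = {x}
FIRST(S) = {x}
FOLLOW(C) = {$}
FOLLOW(D) = {z}
FOLLOW(S) = {$}
Therefore, FOLLOW(S) = {$}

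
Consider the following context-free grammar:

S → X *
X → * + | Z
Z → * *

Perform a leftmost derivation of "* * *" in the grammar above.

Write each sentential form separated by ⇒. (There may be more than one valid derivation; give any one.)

S ⇒ X * ⇒ Z * ⇒ * * *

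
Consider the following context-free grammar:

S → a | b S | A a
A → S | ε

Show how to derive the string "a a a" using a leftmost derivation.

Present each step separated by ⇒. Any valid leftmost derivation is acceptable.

S ⇒ A a ⇒ S a ⇒ A a a ⇒ S a a ⇒ A a a a ⇒ a a a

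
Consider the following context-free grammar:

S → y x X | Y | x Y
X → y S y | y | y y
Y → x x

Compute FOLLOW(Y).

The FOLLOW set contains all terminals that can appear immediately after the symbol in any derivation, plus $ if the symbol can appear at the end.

We compute FOLLOW(Y) using the standard algorithm.
FOLLOW(S) starts with {$}.
FIRST(S) = {x, y}
FIRST(X) = {y}
FIRST(Y) = {x}
FOLLOW(S) = {$, y}
FOLLOW(X) = {$, y}
FOLLOW(Y) = {$, y}
Therefore, FOLLOW(Y) = {$, y}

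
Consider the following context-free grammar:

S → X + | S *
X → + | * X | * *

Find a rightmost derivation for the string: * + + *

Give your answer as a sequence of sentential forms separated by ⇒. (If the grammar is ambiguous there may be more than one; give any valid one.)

S ⇒ S * ⇒ X + * ⇒ * X + * ⇒ * + + *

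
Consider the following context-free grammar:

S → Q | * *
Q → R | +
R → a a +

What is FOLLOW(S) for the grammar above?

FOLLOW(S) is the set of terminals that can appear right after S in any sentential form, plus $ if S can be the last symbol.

We compute FOLLOW(S) using the standard algorithm.
FOLLOW(S) starts with {$}.
FIRST(Q) = {+, a}
FIRST(R) = {a}
FIRST(S) = {*, +, a}
FOLLOW(Q) = {$}
FOLLOW(R) = {$}
FOLLOW(S) = {$}
Therefore, FOLLOW(S) = {$}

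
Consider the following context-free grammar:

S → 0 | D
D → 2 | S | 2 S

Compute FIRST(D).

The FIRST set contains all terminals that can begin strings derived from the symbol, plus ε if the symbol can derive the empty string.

We compute FIRST(D) using the standard algorithm.
FIRST(D) = {0, 2}
FIRST(S) = {0, 2}
Therefore, FIRST(D) = {0, 2}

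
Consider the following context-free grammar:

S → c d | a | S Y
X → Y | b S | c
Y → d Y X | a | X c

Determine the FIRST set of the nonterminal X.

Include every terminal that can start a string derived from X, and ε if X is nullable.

We compute FIRST(X) using the standard algorithm.
FIRST(S) = {a, c}
FIRST(X) = {a, b, c, d}
FIRST(Y) = {a, b, c, d}
Therefore, FIRST(X) = {a, b, c, d}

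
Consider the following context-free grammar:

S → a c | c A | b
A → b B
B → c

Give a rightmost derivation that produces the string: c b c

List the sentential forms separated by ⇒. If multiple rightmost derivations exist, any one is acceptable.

S ⇒ c A ⇒ c b B ⇒ c b c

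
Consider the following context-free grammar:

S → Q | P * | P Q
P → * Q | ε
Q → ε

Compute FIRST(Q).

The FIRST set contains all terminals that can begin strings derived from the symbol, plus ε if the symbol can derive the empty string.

We compute FIRST(Q) using the standard algorithm.
FIRST(P) = {*, ε}
FIRST(Q) = {ε}
FIRST(S) = {*, ε}
Therefore, FIRST(Q) = {ε}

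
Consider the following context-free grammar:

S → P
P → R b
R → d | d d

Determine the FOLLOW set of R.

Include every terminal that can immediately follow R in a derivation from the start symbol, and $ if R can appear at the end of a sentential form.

We compute FOLLOW(R) using the standard algorithm.
FOLLOW(S) starts with {$}.
FIRST(P) = {d}
FIRST(R) = {d}
FIRST(S) = {d}
FOLLOW(P) = {$}
FOLLOW(R) = {b}
FOLLOW(S) = {$}
Therefore, FOLLOW(R) = {b}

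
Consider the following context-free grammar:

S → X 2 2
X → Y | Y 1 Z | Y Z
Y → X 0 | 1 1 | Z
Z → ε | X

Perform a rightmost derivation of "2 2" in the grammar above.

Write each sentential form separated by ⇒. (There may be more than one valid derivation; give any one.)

S ⇒ X 2 2 ⇒ Y 2 2 ⇒ Z 2 2 ⇒ 2 2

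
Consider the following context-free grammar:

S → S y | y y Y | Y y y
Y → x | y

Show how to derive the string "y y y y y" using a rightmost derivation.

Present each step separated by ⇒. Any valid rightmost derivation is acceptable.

S ⇒ S y ⇒ S y y ⇒ y y Y y y ⇒ y y y y y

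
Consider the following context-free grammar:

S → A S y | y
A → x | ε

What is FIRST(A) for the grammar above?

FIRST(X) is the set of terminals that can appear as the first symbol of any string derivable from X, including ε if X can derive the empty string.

We compute FIRST(A) using the standard algorithm.
FIRST(A) = {x, ε}
FIRST(S) = {x, y}
Therefore, FIRST(A) = {x, ε}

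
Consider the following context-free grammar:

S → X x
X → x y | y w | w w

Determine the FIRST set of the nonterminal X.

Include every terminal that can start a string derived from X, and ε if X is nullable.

We compute FIRST(X) using the standard algorithm.
FIRST(S) = {w, x, y}
FIRST(X) = {w, x, y}
Therefore, FIRST(X) = {w, x, y}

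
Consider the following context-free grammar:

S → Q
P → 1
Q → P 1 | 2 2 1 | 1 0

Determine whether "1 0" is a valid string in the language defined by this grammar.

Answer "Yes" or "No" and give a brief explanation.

Yes - a valid derivation exists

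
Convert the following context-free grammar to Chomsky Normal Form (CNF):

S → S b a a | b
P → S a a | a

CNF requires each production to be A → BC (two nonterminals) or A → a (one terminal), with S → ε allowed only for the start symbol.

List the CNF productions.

TB → b; TA → a; S → b; P → a; S → S X0; X0 → TB X1; X1 → TA TA; P → S X2; X2 → TA TA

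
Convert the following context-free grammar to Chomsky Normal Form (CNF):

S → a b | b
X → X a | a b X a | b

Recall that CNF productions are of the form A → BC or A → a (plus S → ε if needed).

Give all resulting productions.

TA → a; TB → b; S → b; X → b; S → TA TB; X → X TA; X → TA X0; X0 → TB X1; X1 → X TA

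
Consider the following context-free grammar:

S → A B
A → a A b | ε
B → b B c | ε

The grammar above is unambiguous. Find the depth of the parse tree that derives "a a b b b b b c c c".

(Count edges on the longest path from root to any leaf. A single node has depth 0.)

5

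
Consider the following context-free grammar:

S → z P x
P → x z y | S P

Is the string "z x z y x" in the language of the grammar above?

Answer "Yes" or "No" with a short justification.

Yes - a valid derivation exists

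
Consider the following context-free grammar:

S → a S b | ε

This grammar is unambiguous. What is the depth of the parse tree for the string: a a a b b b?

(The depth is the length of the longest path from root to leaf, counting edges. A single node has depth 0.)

4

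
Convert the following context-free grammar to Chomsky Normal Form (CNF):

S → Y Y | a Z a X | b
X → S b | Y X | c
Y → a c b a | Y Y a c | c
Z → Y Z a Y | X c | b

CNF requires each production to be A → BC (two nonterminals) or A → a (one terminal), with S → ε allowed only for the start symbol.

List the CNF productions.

TA → a; S → b; TB → b; X → c; TC → c; Y → c; Z → b; S → Y Y; S → TA X0; X0 → Z X1; X1 → TA X; X → S TB; X → Y X; Y → TA X2; X2 → TC X3; X3 → TB TA; Y → Y X4; X4 → Y X5; X5 → TA TC; Z → Y X6; X6 → Z X7; X7 → TA Y; Z → X TC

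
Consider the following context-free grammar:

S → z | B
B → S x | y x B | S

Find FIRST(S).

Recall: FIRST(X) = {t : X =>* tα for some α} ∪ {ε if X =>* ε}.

We compute FIRST(S) using the standard algorithm.
FIRST(B) = {y, z}
FIRST(S) = {y, z}
Therefore, FIRST(S) = {y, z}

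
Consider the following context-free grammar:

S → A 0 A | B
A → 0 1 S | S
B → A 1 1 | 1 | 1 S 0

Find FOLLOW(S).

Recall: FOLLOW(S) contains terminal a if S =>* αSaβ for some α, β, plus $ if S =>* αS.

We compute FOLLOW(S) using the standard algorithm.
FOLLOW(S) starts with {$}.
FIRST(A) = {0, 1}
FIRST(B) = {0, 1}
FIRST(S) = {0, 1}
FOLLOW(A) = {$, 0, 1}
FOLLOW(B) = {$, 0, 1}
FOLLOW(S) = {$, 0, 1}
Therefore, FOLLOW(S) = {$, 0, 1}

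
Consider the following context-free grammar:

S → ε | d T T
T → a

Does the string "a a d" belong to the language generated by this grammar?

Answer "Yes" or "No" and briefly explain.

No - no valid derivation exists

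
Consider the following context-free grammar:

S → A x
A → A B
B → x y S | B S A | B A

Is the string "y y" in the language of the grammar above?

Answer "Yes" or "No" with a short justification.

No - no valid derivation exists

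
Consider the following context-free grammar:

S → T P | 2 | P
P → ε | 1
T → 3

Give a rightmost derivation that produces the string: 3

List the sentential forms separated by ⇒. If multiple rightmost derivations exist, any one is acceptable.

S ⇒ T P ⇒ T ⇒ 3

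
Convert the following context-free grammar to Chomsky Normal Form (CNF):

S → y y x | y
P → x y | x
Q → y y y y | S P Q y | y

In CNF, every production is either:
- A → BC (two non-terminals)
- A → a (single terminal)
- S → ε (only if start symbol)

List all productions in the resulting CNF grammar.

TY → y; TX → x; S → y; P → x; Q → y; S → TY X0; X0 → TY TX; P → TX TY; Q → TY X1; X1 → TY X2; X2 → TY TY; Q → S X3; X3 → P X4; X4 → Q TY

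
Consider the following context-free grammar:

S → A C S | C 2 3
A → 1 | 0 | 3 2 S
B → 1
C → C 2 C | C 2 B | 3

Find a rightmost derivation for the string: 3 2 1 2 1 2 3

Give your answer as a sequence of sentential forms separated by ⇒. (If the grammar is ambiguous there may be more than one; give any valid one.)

S ⇒ C 2 3 ⇒ C 2 B 2 3 ⇒ C 2 1 2 3 ⇒ C 2 B 2 1 2 3 ⇒ C 2 1 2 1 2 3 ⇒ 3 2 1 2 1 2 3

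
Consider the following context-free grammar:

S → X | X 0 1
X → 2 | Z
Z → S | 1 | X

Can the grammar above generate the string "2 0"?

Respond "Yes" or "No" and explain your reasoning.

No - no valid derivation exists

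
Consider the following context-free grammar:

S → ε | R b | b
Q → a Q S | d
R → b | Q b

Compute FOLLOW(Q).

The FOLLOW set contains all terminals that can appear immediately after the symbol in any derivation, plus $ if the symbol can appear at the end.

We compute FOLLOW(Q) using the standard algorithm.
FOLLOW(S) starts with {$}.
FIRST(Q) = {a, d}
FIRST(R) = {a, b, d}
FIRST(S) = {a, b, d, ε}
FOLLOW(Q) = {a, b, d}
FOLLOW(R) = {b}
FOLLOW(S) = {$, a, b, d}
Therefore, FOLLOW(Q) = {a, b, d}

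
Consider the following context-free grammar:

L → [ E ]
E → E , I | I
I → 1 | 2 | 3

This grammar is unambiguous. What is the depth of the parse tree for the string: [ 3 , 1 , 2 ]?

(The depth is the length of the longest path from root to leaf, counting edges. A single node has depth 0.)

5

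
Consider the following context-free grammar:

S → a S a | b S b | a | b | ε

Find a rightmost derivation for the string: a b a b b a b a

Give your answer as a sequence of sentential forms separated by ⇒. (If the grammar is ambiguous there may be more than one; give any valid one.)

S ⇒ a S a ⇒ a b S b a ⇒ a b a S a b a ⇒ a b a b S b a b a ⇒ a b a b b a b a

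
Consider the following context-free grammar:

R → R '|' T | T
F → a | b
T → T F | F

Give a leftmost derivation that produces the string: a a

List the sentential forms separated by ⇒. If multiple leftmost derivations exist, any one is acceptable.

R ⇒ T ⇒ T F ⇒ F F ⇒ a F ⇒ a a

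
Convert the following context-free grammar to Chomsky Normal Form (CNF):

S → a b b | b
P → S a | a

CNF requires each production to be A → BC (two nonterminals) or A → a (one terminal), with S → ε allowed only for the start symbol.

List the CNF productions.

TA → a; TB → b; S → b; P → a; S → TA X0; X0 → TB TB; P → S TA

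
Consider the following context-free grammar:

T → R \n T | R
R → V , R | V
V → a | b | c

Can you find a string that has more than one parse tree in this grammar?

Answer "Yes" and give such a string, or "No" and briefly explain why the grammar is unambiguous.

No - the grammar is unambiguous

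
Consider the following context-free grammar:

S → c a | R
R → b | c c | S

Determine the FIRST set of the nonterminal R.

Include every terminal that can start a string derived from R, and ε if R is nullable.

We compute FIRST(R) using the standard algorithm.
FIRST(R) = {b, c}
FIRST(S) = {b, c}
Therefore, FIRST(R) = {b, c}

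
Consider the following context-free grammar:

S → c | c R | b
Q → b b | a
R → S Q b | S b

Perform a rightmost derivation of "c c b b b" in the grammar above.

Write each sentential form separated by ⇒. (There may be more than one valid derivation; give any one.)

S ⇒ c R ⇒ c S Q b ⇒ c S b b b ⇒ c c b b b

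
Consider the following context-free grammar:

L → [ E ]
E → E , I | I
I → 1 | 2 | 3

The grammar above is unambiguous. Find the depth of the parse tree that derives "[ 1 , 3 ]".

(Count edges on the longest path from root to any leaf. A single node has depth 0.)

4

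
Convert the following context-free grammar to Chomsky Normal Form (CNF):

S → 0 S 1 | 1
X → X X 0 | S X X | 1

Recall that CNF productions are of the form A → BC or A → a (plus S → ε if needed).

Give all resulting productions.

T0 → 0; T1 → 1; S → 1; X → 1; S → T0 X0; X0 → S T1; X → X X1; X1 → X T0; X → S X2; X2 → X X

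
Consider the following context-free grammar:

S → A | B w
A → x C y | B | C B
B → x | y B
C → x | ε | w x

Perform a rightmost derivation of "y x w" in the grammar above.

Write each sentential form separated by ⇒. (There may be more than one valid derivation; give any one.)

S ⇒ B w ⇒ y B w ⇒ y x w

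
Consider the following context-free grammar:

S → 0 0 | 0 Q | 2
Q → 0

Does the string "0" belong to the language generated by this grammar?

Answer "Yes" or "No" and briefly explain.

No - no valid derivation exists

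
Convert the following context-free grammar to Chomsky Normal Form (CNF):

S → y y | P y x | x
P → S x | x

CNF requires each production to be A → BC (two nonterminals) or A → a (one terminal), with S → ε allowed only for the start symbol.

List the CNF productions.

TY → y; TX → x; S → x; P → x; S → TY TY; S → P X0; X0 → TY TX; P → S TX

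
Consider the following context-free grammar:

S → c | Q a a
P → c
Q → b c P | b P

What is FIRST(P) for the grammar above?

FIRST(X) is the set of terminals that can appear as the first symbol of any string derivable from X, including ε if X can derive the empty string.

We compute FIRST(P) using the standard algorithm.
FIRST(P) = {c}
FIRST(Q) = {b}
FIRST(S) = {b, c}
Therefore, FIRST(P) = {c}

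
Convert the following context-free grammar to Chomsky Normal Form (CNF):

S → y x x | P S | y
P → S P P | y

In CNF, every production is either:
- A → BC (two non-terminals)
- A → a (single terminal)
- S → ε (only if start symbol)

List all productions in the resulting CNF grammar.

TY → y; TX → x; S → y; P → y; S → TY X0; X0 → TX TX; S → P S; P → S X1; X1 → P P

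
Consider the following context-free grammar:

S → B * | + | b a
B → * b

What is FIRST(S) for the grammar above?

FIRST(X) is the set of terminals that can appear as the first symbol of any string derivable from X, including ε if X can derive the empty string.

We compute FIRST(S) using the standard algorithm.
FIRST(B) = {*}
FIRST(S) = {*, +, b}
Therefore, FIRST(S) = {*, +, b}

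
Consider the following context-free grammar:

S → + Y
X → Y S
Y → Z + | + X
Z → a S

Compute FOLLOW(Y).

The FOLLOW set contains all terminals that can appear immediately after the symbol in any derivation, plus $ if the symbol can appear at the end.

We compute FOLLOW(Y) using the standard algorithm.
FOLLOW(S) starts with {$}.
FIRST(S) = {+}
FIRST(X) = {+, a}
FIRST(Y) = {+, a}
FIRST(Z) = {a}
FOLLOW(S) = {$, +}
FOLLOW(X) = {$, +}
FOLLOW(Y) = {$, +}
FOLLOW(Z) = {+}
Therefore, FOLLOW(Y) = {$, +}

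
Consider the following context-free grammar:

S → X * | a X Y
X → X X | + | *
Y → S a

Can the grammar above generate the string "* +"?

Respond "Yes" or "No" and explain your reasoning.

No - no valid derivation exists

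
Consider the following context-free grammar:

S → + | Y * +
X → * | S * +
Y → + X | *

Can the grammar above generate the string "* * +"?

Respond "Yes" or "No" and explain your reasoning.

Yes - a valid derivation exists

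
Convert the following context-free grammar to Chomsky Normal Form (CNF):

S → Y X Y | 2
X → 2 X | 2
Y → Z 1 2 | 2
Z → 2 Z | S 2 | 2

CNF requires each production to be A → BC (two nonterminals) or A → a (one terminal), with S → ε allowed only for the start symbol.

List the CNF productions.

S → 2; T2 → 2; X → 2; T1 → 1; Y → 2; Z → 2; S → Y X0; X0 → X Y; X → T2 X; Y → Z X1; X1 → T1 T2; Z → T2 Z; Z → S T2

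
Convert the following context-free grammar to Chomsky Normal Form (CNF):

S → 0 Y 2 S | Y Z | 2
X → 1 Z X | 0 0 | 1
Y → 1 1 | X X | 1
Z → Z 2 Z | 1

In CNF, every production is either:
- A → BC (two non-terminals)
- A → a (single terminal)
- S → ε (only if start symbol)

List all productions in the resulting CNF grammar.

T0 → 0; T2 → 2; S → 2; T1 → 1; X → 1; Y → 1; Z → 1; S → T0 X0; X0 → Y X1; X1 → T2 S; S → Y Z; X → T1 X2; X2 → Z X; X → T0 T0; Y → T1 T1; Y → X X; Z → Z X3; X3 → T2 Z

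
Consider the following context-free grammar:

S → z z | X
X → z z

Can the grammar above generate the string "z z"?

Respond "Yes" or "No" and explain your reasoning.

Yes - a valid derivation exists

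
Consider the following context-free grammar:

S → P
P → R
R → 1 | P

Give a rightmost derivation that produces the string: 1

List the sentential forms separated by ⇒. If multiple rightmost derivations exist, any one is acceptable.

S ⇒ P ⇒ R ⇒ 1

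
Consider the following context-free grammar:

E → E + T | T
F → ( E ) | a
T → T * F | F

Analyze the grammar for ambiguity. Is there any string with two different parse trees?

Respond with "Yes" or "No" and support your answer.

No - the grammar is unambiguous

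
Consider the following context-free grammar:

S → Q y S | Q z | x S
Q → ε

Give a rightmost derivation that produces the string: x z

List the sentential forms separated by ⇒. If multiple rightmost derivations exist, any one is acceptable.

S ⇒ x S ⇒ x Q z ⇒ x z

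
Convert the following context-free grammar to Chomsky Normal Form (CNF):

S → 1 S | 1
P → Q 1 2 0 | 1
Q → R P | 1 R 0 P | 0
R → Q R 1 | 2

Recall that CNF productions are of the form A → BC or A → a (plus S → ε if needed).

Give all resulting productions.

T1 → 1; S → 1; T2 → 2; T0 → 0; P → 1; Q → 0; R → 2; S → T1 S; P → Q X0; X0 → T1 X1; X1 → T2 T0; Q → R P; Q → T1 X2; X2 → R X3; X3 → T0 P; R → Q X4; X4 → R T1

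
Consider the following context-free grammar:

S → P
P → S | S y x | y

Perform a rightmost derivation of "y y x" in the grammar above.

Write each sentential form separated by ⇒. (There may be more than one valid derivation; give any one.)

S ⇒ P ⇒ S y x ⇒ P y x ⇒ y y x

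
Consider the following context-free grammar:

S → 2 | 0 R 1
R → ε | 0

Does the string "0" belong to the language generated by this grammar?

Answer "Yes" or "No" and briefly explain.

No - no valid derivation exists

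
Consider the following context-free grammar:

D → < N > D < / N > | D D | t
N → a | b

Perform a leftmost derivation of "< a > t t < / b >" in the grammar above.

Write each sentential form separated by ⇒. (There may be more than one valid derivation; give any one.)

D ⇒ < N > D < / N > ⇒ < a > D < / N > ⇒ < a > D D < / N > ⇒ < a > t D < / N > ⇒ < a > t t < / N > ⇒ < a > t t < / b >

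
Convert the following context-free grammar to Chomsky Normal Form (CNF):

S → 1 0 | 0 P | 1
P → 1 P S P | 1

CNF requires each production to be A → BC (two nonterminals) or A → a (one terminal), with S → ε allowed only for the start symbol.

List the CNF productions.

T1 → 1; T0 → 0; S → 1; P → 1; S → T1 T0; S → T0 P; P → T1 X0; X0 → P X1; X1 → S P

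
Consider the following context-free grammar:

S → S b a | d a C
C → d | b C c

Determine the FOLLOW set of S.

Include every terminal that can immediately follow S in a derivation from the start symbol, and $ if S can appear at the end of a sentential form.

We compute FOLLOW(S) using the standard algorithm.
FOLLOW(S) starts with {$}.
FIRST(C) = {b, d}
FIRST(S) = {d}
FOLLOW(C) = {$, b, c}
FOLLOW(S) = {$, b}
Therefore, FOLLOW(S) = {$, b}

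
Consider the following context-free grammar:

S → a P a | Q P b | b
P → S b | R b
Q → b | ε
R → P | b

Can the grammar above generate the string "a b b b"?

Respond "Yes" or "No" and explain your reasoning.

No - no valid derivation exists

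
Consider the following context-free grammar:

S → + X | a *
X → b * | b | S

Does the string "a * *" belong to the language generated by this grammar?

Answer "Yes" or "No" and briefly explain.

No - no valid derivation exists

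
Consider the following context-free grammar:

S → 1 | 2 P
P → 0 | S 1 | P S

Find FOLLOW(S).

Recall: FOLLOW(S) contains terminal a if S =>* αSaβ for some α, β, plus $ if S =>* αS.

We compute FOLLOW(S) using the standard algorithm.
FOLLOW(S) starts with {$}.
FIRST(P) = {0, 1, 2}
FIRST(S) = {1, 2}
FOLLOW(P) = {$, 1, 2}
FOLLOW(S) = {$, 1, 2}
Therefore, FOLLOW(S) = {$, 1, 2}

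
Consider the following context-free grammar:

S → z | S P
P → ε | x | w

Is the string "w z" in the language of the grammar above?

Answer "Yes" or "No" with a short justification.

No - no valid derivation exists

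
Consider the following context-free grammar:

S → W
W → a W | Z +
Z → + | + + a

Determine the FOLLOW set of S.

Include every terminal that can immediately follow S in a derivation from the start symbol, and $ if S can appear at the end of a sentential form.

We compute FOLLOW(S) using the standard algorithm.
FOLLOW(S) starts with {$}.
FIRST(S) = {+, a}
FIRST(W) = {+, a}
FIRST(Z) = {+}
FOLLOW(S) = {$}
FOLLOW(W) = {$}
FOLLOW(Z) = {+}
Therefore, FOLLOW(S) = {$}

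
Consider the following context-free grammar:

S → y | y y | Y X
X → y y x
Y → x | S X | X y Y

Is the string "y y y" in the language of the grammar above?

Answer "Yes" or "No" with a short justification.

No - no valid derivation exists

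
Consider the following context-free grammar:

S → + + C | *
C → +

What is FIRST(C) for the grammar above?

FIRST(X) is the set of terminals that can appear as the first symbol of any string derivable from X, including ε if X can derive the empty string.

We compute FIRST(C) using the standard algorithm.
FIRST(C) = {+}
FIRST(S) = {*, +}
Therefore, FIRST(C) = {+}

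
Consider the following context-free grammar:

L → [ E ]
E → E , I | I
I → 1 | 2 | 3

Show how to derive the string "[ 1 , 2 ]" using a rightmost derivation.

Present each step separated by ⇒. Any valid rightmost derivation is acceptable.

L ⇒ [ E ] ⇒ [ E , I ] ⇒ [ E , 2 ] ⇒ [ I , 2 ] ⇒ [ 1 , 2 ]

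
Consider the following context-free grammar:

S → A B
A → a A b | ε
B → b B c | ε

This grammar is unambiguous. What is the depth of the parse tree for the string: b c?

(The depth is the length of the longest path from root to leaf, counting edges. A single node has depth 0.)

3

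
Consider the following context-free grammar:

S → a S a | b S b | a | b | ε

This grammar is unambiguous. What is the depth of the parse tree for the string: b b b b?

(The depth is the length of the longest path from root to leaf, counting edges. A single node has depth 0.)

3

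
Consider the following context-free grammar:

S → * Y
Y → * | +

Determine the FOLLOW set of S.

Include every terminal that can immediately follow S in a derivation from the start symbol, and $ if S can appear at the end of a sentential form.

We compute FOLLOW(S) using the standard algorithm.
FOLLOW(S) starts with {$}.
FIRST(S) = {*}
FIRST(Y) = {*, +}
FOLLOW(S) = {$}
FOLLOW(Y) = {$}
Therefore, FOLLOW(S) = {$}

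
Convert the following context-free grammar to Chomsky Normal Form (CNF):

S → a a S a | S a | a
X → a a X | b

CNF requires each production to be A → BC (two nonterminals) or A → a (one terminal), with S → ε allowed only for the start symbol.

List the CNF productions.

TA → a; S → a; X → b; S → TA X0; X0 → TA X1; X1 → S TA; S → S TA; X → TA X2; X2 → TA X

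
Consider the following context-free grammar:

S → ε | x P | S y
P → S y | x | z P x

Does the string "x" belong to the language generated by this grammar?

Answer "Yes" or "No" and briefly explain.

No - no valid derivation exists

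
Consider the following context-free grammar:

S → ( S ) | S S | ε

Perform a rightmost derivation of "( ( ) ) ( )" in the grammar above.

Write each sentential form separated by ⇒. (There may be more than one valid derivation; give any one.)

S ⇒ S S ⇒ S ( S ) ⇒ S ( ) ⇒ ( S ) ( ) ⇒ ( ( S ) ) ( ) ⇒ ( ( ) ) ( )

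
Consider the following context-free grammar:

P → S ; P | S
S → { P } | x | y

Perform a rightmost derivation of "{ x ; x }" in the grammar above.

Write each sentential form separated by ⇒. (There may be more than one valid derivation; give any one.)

P ⇒ S ⇒ { P } ⇒ { S ; P } ⇒ { S ; S } ⇒ { S ; x } ⇒ { x ; x }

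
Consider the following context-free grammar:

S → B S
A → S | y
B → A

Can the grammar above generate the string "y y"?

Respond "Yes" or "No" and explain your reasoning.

No - no valid derivation exists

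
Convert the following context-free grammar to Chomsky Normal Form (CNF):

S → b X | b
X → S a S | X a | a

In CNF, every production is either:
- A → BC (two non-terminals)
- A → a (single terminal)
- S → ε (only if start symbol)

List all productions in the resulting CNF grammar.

TB → b; S → b; TA → a; X → a; S → TB X; X → S X0; X0 → TA S; X → X TA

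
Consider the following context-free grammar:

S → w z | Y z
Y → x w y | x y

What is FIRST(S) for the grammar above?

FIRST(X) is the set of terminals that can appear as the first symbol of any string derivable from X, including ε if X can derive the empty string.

We compute FIRST(S) using the standard algorithm.
FIRST(S) = {w, x}
FIRST(Y) = {x}
Therefore, FIRST(S) = {w, x}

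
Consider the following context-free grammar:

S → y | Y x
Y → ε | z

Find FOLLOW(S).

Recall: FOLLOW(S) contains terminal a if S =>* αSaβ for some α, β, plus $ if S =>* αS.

We compute FOLLOW(S) using the standard algorithm.
FOLLOW(S) starts with {$}.
FIRST(S) = {x, y, z}
FIRST(Y) = {z, ε}
FOLLOW(S) = {$}
FOLLOW(Y) = {x}
Therefore, FOLLOW(S) = {$}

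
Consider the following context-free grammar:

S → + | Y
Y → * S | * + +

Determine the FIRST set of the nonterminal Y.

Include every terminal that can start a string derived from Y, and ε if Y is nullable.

We compute FIRST(Y) using the standard algorithm.
FIRST(S) = {*, +}
FIRST(Y) = {*}
Therefore, FIRST(Y) = {*}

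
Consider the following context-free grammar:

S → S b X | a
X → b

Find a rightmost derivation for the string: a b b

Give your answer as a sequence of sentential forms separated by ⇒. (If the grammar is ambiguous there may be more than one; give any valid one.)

S ⇒ S b X ⇒ S b b ⇒ a b b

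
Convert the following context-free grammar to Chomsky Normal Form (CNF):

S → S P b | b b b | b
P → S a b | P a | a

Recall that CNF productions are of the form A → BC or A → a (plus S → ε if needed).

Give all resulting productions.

TB → b; S → b; TA → a; P → a; S → S X0; X0 → P TB; S → TB X1; X1 → TB TB; P → S X2; X2 → TA TB; P → P TA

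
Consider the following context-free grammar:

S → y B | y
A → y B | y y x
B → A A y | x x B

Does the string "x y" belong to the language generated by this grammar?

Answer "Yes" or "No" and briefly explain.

No - no valid derivation exists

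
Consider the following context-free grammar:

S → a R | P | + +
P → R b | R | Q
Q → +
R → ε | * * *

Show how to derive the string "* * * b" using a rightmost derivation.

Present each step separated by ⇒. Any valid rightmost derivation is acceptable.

S ⇒ P ⇒ R b ⇒ * * * b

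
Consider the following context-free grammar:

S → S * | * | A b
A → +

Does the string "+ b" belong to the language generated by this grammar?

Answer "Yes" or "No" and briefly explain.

Yes - a valid derivation exists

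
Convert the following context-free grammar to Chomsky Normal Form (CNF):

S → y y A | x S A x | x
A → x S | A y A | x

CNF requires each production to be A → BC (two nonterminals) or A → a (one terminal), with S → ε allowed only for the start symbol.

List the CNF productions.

TY → y; TX → x; S → x; A → x; S → TY X0; X0 → TY A; S → TX X1; X1 → S X2; X2 → A TX; A → TX S; A → A X3; X3 → TY A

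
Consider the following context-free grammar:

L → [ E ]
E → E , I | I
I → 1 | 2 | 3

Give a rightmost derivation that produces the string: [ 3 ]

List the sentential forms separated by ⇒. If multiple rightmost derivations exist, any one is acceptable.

L ⇒ [ E ] ⇒ [ I ] ⇒ [ 3 ]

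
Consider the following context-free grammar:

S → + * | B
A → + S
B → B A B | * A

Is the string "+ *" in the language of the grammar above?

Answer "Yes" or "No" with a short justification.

Yes - a valid derivation exists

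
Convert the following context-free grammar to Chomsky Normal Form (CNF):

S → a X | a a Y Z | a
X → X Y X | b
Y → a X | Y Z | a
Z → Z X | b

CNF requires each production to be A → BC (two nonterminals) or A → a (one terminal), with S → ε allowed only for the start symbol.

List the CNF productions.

TA → a; S → a; X → b; Y → a; Z → b; S → TA X; S → TA X0; X0 → TA X1; X1 → Y Z; X → X X2; X2 → Y X; Y → TA X; Y → Y Z; Z → Z X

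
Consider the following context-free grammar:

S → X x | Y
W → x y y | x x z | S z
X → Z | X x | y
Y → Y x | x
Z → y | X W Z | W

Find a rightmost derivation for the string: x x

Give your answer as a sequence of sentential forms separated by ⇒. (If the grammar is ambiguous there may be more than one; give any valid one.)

S ⇒ Y ⇒ Y x ⇒ x x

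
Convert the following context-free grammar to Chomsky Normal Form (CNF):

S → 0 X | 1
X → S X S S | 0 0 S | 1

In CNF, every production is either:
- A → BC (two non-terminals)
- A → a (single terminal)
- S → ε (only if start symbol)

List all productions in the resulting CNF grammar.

T0 → 0; S → 1; X → 1; S → T0 X; X → S X0; X0 → X X1; X1 → S S; X → T0 X2; X2 → T0 S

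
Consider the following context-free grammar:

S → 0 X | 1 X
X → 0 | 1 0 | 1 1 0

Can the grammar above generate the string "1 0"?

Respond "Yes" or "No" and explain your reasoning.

Yes - a valid derivation exists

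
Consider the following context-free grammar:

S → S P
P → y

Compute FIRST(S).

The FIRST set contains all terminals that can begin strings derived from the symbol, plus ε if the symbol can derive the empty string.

We compute FIRST(S) using the standard algorithm.
FIRST(P) = {y}
FIRST(S) = {}
Therefore, FIRST(S) = {}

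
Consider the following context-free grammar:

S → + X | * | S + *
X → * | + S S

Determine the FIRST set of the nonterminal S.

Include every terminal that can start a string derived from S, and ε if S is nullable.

We compute FIRST(S) using the standard algorithm.
FIRST(S) = {*, +}
FIRST(X) = {*, +}
Therefore, FIRST(S) = {*, +}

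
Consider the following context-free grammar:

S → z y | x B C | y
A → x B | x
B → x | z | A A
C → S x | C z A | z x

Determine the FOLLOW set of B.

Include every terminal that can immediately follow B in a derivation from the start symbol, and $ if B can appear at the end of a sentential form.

We compute FOLLOW(B) using the standard algorithm.
FOLLOW(S) starts with {$}.
FIRST(A) = {x}
FIRST(B) = {x, z}
FIRST(C) = {x, y, z}
FIRST(S) = {x, y, z}
FOLLOW(A) = {$, x, y, z}
FOLLOW(B) = {$, x, y, z}
FOLLOW(C) = {$, x, z}
FOLLOW(S) = {$, x}
Therefore, FOLLOW(B) = {$, x, y, z}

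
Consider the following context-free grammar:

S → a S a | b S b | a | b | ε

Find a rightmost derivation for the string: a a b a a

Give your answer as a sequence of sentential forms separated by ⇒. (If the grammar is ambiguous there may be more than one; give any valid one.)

S ⇒ a S a ⇒ a a S a a ⇒ a a b a a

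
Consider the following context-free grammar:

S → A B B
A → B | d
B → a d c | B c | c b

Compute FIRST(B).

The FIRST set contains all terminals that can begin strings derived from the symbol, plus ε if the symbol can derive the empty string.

We compute FIRST(B) using the standard algorithm.
FIRST(A) = {a, c, d}
FIRST(B) = {a, c}
FIRST(S) = {a, c, d}
Therefore, FIRST(B) = {a, c}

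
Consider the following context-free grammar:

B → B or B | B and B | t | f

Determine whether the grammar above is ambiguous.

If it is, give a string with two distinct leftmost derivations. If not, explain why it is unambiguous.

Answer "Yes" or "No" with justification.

Yes - the string 't or f and f or t and t' has two distinct leftmost derivations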